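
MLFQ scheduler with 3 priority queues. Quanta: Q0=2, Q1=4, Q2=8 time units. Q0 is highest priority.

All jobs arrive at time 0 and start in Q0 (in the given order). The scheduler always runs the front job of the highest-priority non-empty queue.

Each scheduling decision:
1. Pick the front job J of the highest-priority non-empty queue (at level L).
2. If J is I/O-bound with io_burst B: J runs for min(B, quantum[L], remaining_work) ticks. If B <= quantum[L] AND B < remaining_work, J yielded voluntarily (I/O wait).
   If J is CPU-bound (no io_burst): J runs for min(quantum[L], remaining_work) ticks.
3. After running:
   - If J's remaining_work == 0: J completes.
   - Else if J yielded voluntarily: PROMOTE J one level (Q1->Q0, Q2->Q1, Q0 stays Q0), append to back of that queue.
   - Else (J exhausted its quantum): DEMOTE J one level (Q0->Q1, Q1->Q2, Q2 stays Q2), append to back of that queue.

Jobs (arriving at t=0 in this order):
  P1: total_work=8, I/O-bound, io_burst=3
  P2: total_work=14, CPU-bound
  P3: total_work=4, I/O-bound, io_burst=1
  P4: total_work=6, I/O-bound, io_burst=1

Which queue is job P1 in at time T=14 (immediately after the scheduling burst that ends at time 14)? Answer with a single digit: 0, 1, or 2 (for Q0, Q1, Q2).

t=0-2: P1@Q0 runs 2, rem=6, quantum used, demote→Q1. Q0=[P2,P3,P4] Q1=[P1] Q2=[]
t=2-4: P2@Q0 runs 2, rem=12, quantum used, demote→Q1. Q0=[P3,P4] Q1=[P1,P2] Q2=[]
t=4-5: P3@Q0 runs 1, rem=3, I/O yield, promote→Q0. Q0=[P4,P3] Q1=[P1,P2] Q2=[]
t=5-6: P4@Q0 runs 1, rem=5, I/O yield, promote→Q0. Q0=[P3,P4] Q1=[P1,P2] Q2=[]
t=6-7: P3@Q0 runs 1, rem=2, I/O yield, promote→Q0. Q0=[P4,P3] Q1=[P1,P2] Q2=[]
t=7-8: P4@Q0 runs 1, rem=4, I/O yield, promote→Q0. Q0=[P3,P4] Q1=[P1,P2] Q2=[]
t=8-9: P3@Q0 runs 1, rem=1, I/O yield, promote→Q0. Q0=[P4,P3] Q1=[P1,P2] Q2=[]
t=9-10: P4@Q0 runs 1, rem=3, I/O yield, promote→Q0. Q0=[P3,P4] Q1=[P1,P2] Q2=[]
t=10-11: P3@Q0 runs 1, rem=0, completes. Q0=[P4] Q1=[P1,P2] Q2=[]
t=11-12: P4@Q0 runs 1, rem=2, I/O yield, promote→Q0. Q0=[P4] Q1=[P1,P2] Q2=[]
t=12-13: P4@Q0 runs 1, rem=1, I/O yield, promote→Q0. Q0=[P4] Q1=[P1,P2] Q2=[]
t=13-14: P4@Q0 runs 1, rem=0, completes. Q0=[] Q1=[P1,P2] Q2=[]
t=14-17: P1@Q1 runs 3, rem=3, I/O yield, promote→Q0. Q0=[P1] Q1=[P2] Q2=[]
t=17-19: P1@Q0 runs 2, rem=1, quantum used, demote→Q1. Q0=[] Q1=[P2,P1] Q2=[]
t=19-23: P2@Q1 runs 4, rem=8, quantum used, demote→Q2. Q0=[] Q1=[P1] Q2=[P2]
t=23-24: P1@Q1 runs 1, rem=0, completes. Q0=[] Q1=[] Q2=[P2]
t=24-32: P2@Q2 runs 8, rem=0, completes. Q0=[] Q1=[] Q2=[]

Answer: 1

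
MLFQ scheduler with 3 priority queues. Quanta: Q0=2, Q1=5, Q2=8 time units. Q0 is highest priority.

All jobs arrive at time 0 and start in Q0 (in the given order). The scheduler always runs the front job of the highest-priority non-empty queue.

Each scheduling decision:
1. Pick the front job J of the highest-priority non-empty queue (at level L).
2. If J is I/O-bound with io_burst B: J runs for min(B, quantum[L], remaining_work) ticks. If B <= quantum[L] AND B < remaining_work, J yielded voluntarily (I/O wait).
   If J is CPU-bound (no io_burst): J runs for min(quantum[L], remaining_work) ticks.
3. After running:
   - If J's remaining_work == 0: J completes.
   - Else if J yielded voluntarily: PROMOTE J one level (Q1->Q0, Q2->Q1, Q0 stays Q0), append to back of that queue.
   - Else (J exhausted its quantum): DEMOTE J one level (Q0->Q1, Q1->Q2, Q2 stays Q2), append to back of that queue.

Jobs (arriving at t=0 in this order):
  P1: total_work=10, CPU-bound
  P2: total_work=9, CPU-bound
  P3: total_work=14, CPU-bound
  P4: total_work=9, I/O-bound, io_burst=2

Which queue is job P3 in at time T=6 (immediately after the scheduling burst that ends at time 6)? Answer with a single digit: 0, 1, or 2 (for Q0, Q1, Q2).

t=0-2: P1@Q0 runs 2, rem=8, quantum used, demote→Q1. Q0=[P2,P3,P4] Q1=[P1] Q2=[]
t=2-4: P2@Q0 runs 2, rem=7, quantum used, demote→Q1. Q0=[P3,P4] Q1=[P1,P2] Q2=[]
t=4-6: P3@Q0 runs 2, rem=12, quantum used, demote→Q1. Q0=[P4] Q1=[P1,P2,P3] Q2=[]
t=6-8: P4@Q0 runs 2, rem=7, I/O yield, promote→Q0. Q0=[P4] Q1=[P1,P2,P3] Q2=[]
t=8-10: P4@Q0 runs 2, rem=5, I/O yield, promote→Q0. Q0=[P4] Q1=[P1,P2,P3] Q2=[]
t=10-12: P4@Q0 runs 2, rem=3, I/O yield, promote→Q0. Q0=[P4] Q1=[P1,P2,P3] Q2=[]
t=12-14: P4@Q0 runs 2, rem=1, I/O yield, promote→Q0. Q0=[P4] Q1=[P1,P2,P3] Q2=[]
t=14-15: P4@Q0 runs 1, rem=0, completes. Q0=[] Q1=[P1,P2,P3] Q2=[]
t=15-20: P1@Q1 runs 5, rem=3, quantum used, demote→Q2. Q0=[] Q1=[P2,P3] Q2=[P1]
t=20-25: P2@Q1 runs 5, rem=2, quantum used, demote→Q2. Q0=[] Q1=[P3] Q2=[P1,P2]
t=25-30: P3@Q1 runs 5, rem=7, quantum used, demote→Q2. Q0=[] Q1=[] Q2=[P1,P2,P3]
t=30-33: P1@Q2 runs 3, rem=0, completes. Q0=[] Q1=[] Q2=[P2,P3]
t=33-35: P2@Q2 runs 2, rem=0, completes. Q0=[] Q1=[] Q2=[P3]
t=35-42: P3@Q2 runs 7, rem=0, completes. Q0=[] Q1=[] Q2=[]

Answer: 1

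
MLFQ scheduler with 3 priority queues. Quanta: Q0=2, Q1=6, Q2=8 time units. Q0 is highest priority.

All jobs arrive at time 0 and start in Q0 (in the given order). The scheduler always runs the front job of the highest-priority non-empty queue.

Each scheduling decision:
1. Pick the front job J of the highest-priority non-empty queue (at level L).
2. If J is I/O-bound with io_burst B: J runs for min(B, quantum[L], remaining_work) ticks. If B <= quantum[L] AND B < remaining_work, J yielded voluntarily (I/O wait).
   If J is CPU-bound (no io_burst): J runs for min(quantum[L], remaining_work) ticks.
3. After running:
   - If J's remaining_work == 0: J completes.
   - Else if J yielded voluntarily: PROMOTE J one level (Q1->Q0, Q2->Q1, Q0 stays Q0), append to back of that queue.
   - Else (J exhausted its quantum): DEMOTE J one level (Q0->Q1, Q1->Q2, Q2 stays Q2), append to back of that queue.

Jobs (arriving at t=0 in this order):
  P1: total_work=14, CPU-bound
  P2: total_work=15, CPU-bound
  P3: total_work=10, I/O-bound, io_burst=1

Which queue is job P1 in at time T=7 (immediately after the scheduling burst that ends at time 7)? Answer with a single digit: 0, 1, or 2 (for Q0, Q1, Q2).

Answer: 1

Derivation:
t=0-2: P1@Q0 runs 2, rem=12, quantum used, demote→Q1. Q0=[P2,P3] Q1=[P1] Q2=[]
t=2-4: P2@Q0 runs 2, rem=13, quantum used, demote→Q1. Q0=[P3] Q1=[P1,P2] Q2=[]
t=4-5: P3@Q0 runs 1, rem=9, I/O yield, promote→Q0. Q0=[P3] Q1=[P1,P2] Q2=[]
t=5-6: P3@Q0 runs 1, rem=8, I/O yield, promote→Q0. Q0=[P3] Q1=[P1,P2] Q2=[]
t=6-7: P3@Q0 runs 1, rem=7, I/O yield, promote→Q0. Q0=[P3] Q1=[P1,P2] Q2=[]
t=7-8: P3@Q0 runs 1, rem=6, I/O yield, promote→Q0. Q0=[P3] Q1=[P1,P2] Q2=[]
t=8-9: P3@Q0 runs 1, rem=5, I/O yield, promote→Q0. Q0=[P3] Q1=[P1,P2] Q2=[]
t=9-10: P3@Q0 runs 1, rem=4, I/O yield, promote→Q0. Q0=[P3] Q1=[P1,P2] Q2=[]
t=10-11: P3@Q0 runs 1, rem=3, I/O yield, promote→Q0. Q0=[P3] Q1=[P1,P2] Q2=[]
t=11-12: P3@Q0 runs 1, rem=2, I/O yield, promote→Q0. Q0=[P3] Q1=[P1,P2] Q2=[]
t=12-13: P3@Q0 runs 1, rem=1, I/O yield, promote→Q0. Q0=[P3] Q1=[P1,P2] Q2=[]
t=13-14: P3@Q0 runs 1, rem=0, completes. Q0=[] Q1=[P1,P2] Q2=[]
t=14-20: P1@Q1 runs 6, rem=6, quantum used, demote→Q2. Q0=[] Q1=[P2] Q2=[P1]
t=20-26: P2@Q1 runs 6, rem=7, quantum used, demote→Q2. Q0=[] Q1=[] Q2=[P1,P2]
t=26-32: P1@Q2 runs 6, rem=0, completes. Q0=[] Q1=[] Q2=[P2]
t=32-39: P2@Q2 runs 7, rem=0, completes. Q0=[] Q1=[] Q2=[]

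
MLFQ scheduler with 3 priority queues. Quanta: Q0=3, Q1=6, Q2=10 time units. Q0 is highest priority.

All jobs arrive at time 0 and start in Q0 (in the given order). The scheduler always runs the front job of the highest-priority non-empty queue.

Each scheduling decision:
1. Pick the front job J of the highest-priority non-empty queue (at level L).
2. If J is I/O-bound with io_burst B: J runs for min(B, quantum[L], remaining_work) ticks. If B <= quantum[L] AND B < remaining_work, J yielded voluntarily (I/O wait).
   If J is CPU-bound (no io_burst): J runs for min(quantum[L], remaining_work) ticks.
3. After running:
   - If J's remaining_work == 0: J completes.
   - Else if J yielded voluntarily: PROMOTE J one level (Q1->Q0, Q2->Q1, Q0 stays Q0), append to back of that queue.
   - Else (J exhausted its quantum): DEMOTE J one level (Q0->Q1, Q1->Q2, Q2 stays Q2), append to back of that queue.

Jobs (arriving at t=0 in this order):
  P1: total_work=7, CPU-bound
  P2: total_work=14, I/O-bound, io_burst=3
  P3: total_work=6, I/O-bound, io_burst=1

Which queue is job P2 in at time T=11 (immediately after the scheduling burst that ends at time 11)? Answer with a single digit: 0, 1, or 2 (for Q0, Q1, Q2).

t=0-3: P1@Q0 runs 3, rem=4, quantum used, demote→Q1. Q0=[P2,P3] Q1=[P1] Q2=[]
t=3-6: P2@Q0 runs 3, rem=11, I/O yield, promote→Q0. Q0=[P3,P2] Q1=[P1] Q2=[]
t=6-7: P3@Q0 runs 1, rem=5, I/O yield, promote→Q0. Q0=[P2,P3] Q1=[P1] Q2=[]
t=7-10: P2@Q0 runs 3, rem=8, I/O yield, promote→Q0. Q0=[P3,P2] Q1=[P1] Q2=[]
t=10-11: P3@Q0 runs 1, rem=4, I/O yield, promote→Q0. Q0=[P2,P3] Q1=[P1] Q2=[]
t=11-14: P2@Q0 runs 3, rem=5, I/O yield, promote→Q0. Q0=[P3,P2] Q1=[P1] Q2=[]
t=14-15: P3@Q0 runs 1, rem=3, I/O yield, promote→Q0. Q0=[P2,P3] Q1=[P1] Q2=[]
t=15-18: P2@Q0 runs 3, rem=2, I/O yield, promote→Q0. Q0=[P3,P2] Q1=[P1] Q2=[]
t=18-19: P3@Q0 runs 1, rem=2, I/O yield, promote→Q0. Q0=[P2,P3] Q1=[P1] Q2=[]
t=19-21: P2@Q0 runs 2, rem=0, completes. Q0=[P3] Q1=[P1] Q2=[]
t=21-22: P3@Q0 runs 1, rem=1, I/O yield, promote→Q0. Q0=[P3] Q1=[P1] Q2=[]
t=22-23: P3@Q0 runs 1, rem=0, completes. Q0=[] Q1=[P1] Q2=[]
t=23-27: P1@Q1 runs 4, rem=0, completes. Q0=[] Q1=[] Q2=[]

Answer: 0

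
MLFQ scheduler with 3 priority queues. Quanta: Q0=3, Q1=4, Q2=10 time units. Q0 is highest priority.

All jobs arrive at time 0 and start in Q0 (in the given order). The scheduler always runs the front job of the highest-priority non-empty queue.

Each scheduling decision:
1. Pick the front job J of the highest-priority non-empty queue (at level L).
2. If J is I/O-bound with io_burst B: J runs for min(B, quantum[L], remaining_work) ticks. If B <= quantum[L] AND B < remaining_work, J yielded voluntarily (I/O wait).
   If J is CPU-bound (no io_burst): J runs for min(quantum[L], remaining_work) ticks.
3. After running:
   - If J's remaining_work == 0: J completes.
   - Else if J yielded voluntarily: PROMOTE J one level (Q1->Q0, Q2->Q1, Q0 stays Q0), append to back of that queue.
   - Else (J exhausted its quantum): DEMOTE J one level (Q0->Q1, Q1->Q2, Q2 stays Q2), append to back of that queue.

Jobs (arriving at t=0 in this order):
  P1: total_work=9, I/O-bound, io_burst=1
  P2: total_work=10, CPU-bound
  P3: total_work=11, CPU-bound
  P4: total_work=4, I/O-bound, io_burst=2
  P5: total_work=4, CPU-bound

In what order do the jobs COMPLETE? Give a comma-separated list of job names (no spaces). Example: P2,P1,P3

t=0-1: P1@Q0 runs 1, rem=8, I/O yield, promote→Q0. Q0=[P2,P3,P4,P5,P1] Q1=[] Q2=[]
t=1-4: P2@Q0 runs 3, rem=7, quantum used, demote→Q1. Q0=[P3,P4,P5,P1] Q1=[P2] Q2=[]
t=4-7: P3@Q0 runs 3, rem=8, quantum used, demote→Q1. Q0=[P4,P5,P1] Q1=[P2,P3] Q2=[]
t=7-9: P4@Q0 runs 2, rem=2, I/O yield, promote→Q0. Q0=[P5,P1,P4] Q1=[P2,P3] Q2=[]
t=9-12: P5@Q0 runs 3, rem=1, quantum used, demote→Q1. Q0=[P1,P4] Q1=[P2,P3,P5] Q2=[]
t=12-13: P1@Q0 runs 1, rem=7, I/O yield, promote→Q0. Q0=[P4,P1] Q1=[P2,P3,P5] Q2=[]
t=13-15: P4@Q0 runs 2, rem=0, completes. Q0=[P1] Q1=[P2,P3,P5] Q2=[]
t=15-16: P1@Q0 runs 1, rem=6, I/O yield, promote→Q0. Q0=[P1] Q1=[P2,P3,P5] Q2=[]
t=16-17: P1@Q0 runs 1, rem=5, I/O yield, promote→Q0. Q0=[P1] Q1=[P2,P3,P5] Q2=[]
t=17-18: P1@Q0 runs 1, rem=4, I/O yield, promote→Q0. Q0=[P1] Q1=[P2,P3,P5] Q2=[]
t=18-19: P1@Q0 runs 1, rem=3, I/O yield, promote→Q0. Q0=[P1] Q1=[P2,P3,P5] Q2=[]
t=19-20: P1@Q0 runs 1, rem=2, I/O yield, promote→Q0. Q0=[P1] Q1=[P2,P3,P5] Q2=[]
t=20-21: P1@Q0 runs 1, rem=1, I/O yield, promote→Q0. Q0=[P1] Q1=[P2,P3,P5] Q2=[]
t=21-22: P1@Q0 runs 1, rem=0, completes. Q0=[] Q1=[P2,P3,P5] Q2=[]
t=22-26: P2@Q1 runs 4, rem=3, quantum used, demote→Q2. Q0=[] Q1=[P3,P5] Q2=[P2]
t=26-30: P3@Q1 runs 4, rem=4, quantum used, demote→Q2. Q0=[] Q1=[P5] Q2=[P2,P3]
t=30-31: P5@Q1 runs 1, rem=0, completes. Q0=[] Q1=[] Q2=[P2,P3]
t=31-34: P2@Q2 runs 3, rem=0, completes. Q0=[] Q1=[] Q2=[P3]
t=34-38: P3@Q2 runs 4, rem=0, completes. Q0=[] Q1=[] Q2=[]

Answer: P4,P1,P5,P2,P3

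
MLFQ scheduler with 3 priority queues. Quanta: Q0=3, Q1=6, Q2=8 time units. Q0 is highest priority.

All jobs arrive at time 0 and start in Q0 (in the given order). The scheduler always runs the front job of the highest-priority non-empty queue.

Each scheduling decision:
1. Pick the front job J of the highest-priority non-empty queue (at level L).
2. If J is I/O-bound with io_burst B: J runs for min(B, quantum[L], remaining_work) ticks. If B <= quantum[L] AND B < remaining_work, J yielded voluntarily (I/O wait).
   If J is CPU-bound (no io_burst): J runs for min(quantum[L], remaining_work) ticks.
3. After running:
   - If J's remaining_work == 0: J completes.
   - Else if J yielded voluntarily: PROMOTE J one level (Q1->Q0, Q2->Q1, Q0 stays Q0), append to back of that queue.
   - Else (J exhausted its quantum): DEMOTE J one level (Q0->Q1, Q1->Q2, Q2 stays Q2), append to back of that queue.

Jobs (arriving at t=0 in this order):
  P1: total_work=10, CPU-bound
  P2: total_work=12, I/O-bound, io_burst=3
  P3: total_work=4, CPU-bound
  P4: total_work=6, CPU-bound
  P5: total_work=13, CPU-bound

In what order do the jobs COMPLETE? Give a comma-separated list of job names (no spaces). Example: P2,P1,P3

Answer: P2,P3,P4,P1,P5

Derivation:
t=0-3: P1@Q0 runs 3, rem=7, quantum used, demote→Q1. Q0=[P2,P3,P4,P5] Q1=[P1] Q2=[]
t=3-6: P2@Q0 runs 3, rem=9, I/O yield, promote→Q0. Q0=[P3,P4,P5,P2] Q1=[P1] Q2=[]
t=6-9: P3@Q0 runs 3, rem=1, quantum used, demote→Q1. Q0=[P4,P5,P2] Q1=[P1,P3] Q2=[]
t=9-12: P4@Q0 runs 3, rem=3, quantum used, demote→Q1. Q0=[P5,P2] Q1=[P1,P3,P4] Q2=[]
t=12-15: P5@Q0 runs 3, rem=10, quantum used, demote→Q1. Q0=[P2] Q1=[P1,P3,P4,P5] Q2=[]
t=15-18: P2@Q0 runs 3, rem=6, I/O yield, promote→Q0. Q0=[P2] Q1=[P1,P3,P4,P5] Q2=[]
t=18-21: P2@Q0 runs 3, rem=3, I/O yield, promote→Q0. Q0=[P2] Q1=[P1,P3,P4,P5] Q2=[]
t=21-24: P2@Q0 runs 3, rem=0, completes. Q0=[] Q1=[P1,P3,P4,P5] Q2=[]
t=24-30: P1@Q1 runs 6, rem=1, quantum used, demote→Q2. Q0=[] Q1=[P3,P4,P5] Q2=[P1]
t=30-31: P3@Q1 runs 1, rem=0, completes. Q0=[] Q1=[P4,P5] Q2=[P1]
t=31-34: P4@Q1 runs 3, rem=0, completes. Q0=[] Q1=[P5] Q2=[P1]
t=34-40: P5@Q1 runs 6, rem=4, quantum used, demote→Q2. Q0=[] Q1=[] Q2=[P1,P5]
t=40-41: P1@Q2 runs 1, rem=0, completes. Q0=[] Q1=[] Q2=[P5]
t=41-45: P5@Q2 runs 4, rem=0, completes. Q0=[] Q1=[] Q2=[]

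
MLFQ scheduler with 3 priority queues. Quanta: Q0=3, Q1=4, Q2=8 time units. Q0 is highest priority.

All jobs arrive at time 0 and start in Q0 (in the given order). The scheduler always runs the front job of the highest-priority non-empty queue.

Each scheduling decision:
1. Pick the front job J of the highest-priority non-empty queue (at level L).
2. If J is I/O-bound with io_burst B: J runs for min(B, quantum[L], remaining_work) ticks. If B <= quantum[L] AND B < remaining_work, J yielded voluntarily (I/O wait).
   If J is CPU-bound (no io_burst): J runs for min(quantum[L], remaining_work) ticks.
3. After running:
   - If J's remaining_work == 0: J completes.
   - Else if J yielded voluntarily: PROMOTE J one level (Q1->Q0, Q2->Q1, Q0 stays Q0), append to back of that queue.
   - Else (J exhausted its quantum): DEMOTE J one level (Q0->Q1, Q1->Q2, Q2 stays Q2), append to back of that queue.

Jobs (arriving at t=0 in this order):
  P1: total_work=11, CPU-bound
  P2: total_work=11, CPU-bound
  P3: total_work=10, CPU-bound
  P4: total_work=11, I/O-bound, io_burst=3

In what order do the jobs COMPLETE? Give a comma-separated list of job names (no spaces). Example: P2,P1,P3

Answer: P4,P1,P2,P3

Derivation:
t=0-3: P1@Q0 runs 3, rem=8, quantum used, demote→Q1. Q0=[P2,P3,P4] Q1=[P1] Q2=[]
t=3-6: P2@Q0 runs 3, rem=8, quantum used, demote→Q1. Q0=[P3,P4] Q1=[P1,P2] Q2=[]
t=6-9: P3@Q0 runs 3, rem=7, quantum used, demote→Q1. Q0=[P4] Q1=[P1,P2,P3] Q2=[]
t=9-12: P4@Q0 runs 3, rem=8, I/O yield, promote→Q0. Q0=[P4] Q1=[P1,P2,P3] Q2=[]
t=12-15: P4@Q0 runs 3, rem=5, I/O yield, promote→Q0. Q0=[P4] Q1=[P1,P2,P3] Q2=[]
t=15-18: P4@Q0 runs 3, rem=2, I/O yield, promote→Q0. Q0=[P4] Q1=[P1,P2,P3] Q2=[]
t=18-20: P4@Q0 runs 2, rem=0, completes. Q0=[] Q1=[P1,P2,P3] Q2=[]
t=20-24: P1@Q1 runs 4, rem=4, quantum used, demote→Q2. Q0=[] Q1=[P2,P3] Q2=[P1]
t=24-28: P2@Q1 runs 4, rem=4, quantum used, demote→Q2. Q0=[] Q1=[P3] Q2=[P1,P2]
t=28-32: P3@Q1 runs 4, rem=3, quantum used, demote→Q2. Q0=[] Q1=[] Q2=[P1,P2,P3]
t=32-36: P1@Q2 runs 4, rem=0, completes. Q0=[] Q1=[] Q2=[P2,P3]
t=36-40: P2@Q2 runs 4, rem=0, completes. Q0=[] Q1=[] Q2=[P3]
t=40-43: P3@Q2 runs 3, rem=0, completes. Q0=[] Q1=[] Q2=[]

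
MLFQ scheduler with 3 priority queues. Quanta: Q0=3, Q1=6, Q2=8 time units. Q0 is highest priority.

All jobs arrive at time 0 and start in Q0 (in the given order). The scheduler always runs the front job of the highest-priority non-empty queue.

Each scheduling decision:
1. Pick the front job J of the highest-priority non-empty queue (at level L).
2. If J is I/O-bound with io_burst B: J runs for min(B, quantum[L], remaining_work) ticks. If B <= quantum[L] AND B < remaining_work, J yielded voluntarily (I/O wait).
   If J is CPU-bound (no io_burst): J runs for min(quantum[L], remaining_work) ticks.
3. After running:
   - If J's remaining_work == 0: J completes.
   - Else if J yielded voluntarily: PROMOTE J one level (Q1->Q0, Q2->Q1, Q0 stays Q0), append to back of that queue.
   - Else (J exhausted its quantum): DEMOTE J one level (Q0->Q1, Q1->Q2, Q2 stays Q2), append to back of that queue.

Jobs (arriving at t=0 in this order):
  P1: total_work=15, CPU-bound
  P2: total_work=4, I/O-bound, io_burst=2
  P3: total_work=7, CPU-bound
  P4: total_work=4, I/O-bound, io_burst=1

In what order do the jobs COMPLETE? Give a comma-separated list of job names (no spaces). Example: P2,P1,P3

Answer: P2,P4,P3,P1

Derivation:
t=0-3: P1@Q0 runs 3, rem=12, quantum used, demote→Q1. Q0=[P2,P3,P4] Q1=[P1] Q2=[]
t=3-5: P2@Q0 runs 2, rem=2, I/O yield, promote→Q0. Q0=[P3,P4,P2] Q1=[P1] Q2=[]
t=5-8: P3@Q0 runs 3, rem=4, quantum used, demote→Q1. Q0=[P4,P2] Q1=[P1,P3] Q2=[]
t=8-9: P4@Q0 runs 1, rem=3, I/O yield, promote→Q0. Q0=[P2,P4] Q1=[P1,P3] Q2=[]
t=9-11: P2@Q0 runs 2, rem=0, completes. Q0=[P4] Q1=[P1,P3] Q2=[]
t=11-12: P4@Q0 runs 1, rem=2, I/O yield, promote→Q0. Q0=[P4] Q1=[P1,P3] Q2=[]
t=12-13: P4@Q0 runs 1, rem=1, I/O yield, promote→Q0. Q0=[P4] Q1=[P1,P3] Q2=[]
t=13-14: P4@Q0 runs 1, rem=0, completes. Q0=[] Q1=[P1,P3] Q2=[]
t=14-20: P1@Q1 runs 6, rem=6, quantum used, demote→Q2. Q0=[] Q1=[P3] Q2=[P1]
t=20-24: P3@Q1 runs 4, rem=0, completes. Q0=[] Q1=[] Q2=[P1]
t=24-30: P1@Q2 runs 6, rem=0, completes. Q0=[] Q1=[] Q2=[]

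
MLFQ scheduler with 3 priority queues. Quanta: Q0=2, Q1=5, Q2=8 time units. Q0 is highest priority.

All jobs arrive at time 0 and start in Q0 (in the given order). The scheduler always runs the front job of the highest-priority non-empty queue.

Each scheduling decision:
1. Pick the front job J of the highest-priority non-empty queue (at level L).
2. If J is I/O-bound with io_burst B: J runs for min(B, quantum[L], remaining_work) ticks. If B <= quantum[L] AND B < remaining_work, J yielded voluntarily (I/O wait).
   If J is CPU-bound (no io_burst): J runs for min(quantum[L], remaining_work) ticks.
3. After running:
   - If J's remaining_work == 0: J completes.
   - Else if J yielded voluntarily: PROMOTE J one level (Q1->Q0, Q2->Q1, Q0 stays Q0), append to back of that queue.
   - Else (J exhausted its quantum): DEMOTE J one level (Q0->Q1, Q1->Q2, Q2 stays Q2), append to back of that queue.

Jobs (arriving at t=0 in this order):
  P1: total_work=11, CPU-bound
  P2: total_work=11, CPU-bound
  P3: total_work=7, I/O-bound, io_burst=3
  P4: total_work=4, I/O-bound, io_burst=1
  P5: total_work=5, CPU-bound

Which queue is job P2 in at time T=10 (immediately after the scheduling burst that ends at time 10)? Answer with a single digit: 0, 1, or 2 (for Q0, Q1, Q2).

Answer: 1

Derivation:
t=0-2: P1@Q0 runs 2, rem=9, quantum used, demote→Q1. Q0=[P2,P3,P4,P5] Q1=[P1] Q2=[]
t=2-4: P2@Q0 runs 2, rem=9, quantum used, demote→Q1. Q0=[P3,P4,P5] Q1=[P1,P2] Q2=[]
t=4-6: P3@Q0 runs 2, rem=5, quantum used, demote→Q1. Q0=[P4,P5] Q1=[P1,P2,P3] Q2=[]
t=6-7: P4@Q0 runs 1, rem=3, I/O yield, promote→Q0. Q0=[P5,P4] Q1=[P1,P2,P3] Q2=[]
t=7-9: P5@Q0 runs 2, rem=3, quantum used, demote→Q1. Q0=[P4] Q1=[P1,P2,P3,P5] Q2=[]
t=9-10: P4@Q0 runs 1, rem=2, I/O yield, promote→Q0. Q0=[P4] Q1=[P1,P2,P3,P5] Q2=[]
t=10-11: P4@Q0 runs 1, rem=1, I/O yield, promote→Q0. Q0=[P4] Q1=[P1,P2,P3,P5] Q2=[]
t=11-12: P4@Q0 runs 1, rem=0, completes. Q0=[] Q1=[P1,P2,P3,P5] Q2=[]
t=12-17: P1@Q1 runs 5, rem=4, quantum used, demote→Q2. Q0=[] Q1=[P2,P3,P5] Q2=[P1]
t=17-22: P2@Q1 runs 5, rem=4, quantum used, demote→Q2. Q0=[] Q1=[P3,P5] Q2=[P1,P2]
t=22-25: P3@Q1 runs 3, rem=2, I/O yield, promote→Q0. Q0=[P3] Q1=[P5] Q2=[P1,P2]
t=25-27: P3@Q0 runs 2, rem=0, completes. Q0=[] Q1=[P5] Q2=[P1,P2]
t=27-30: P5@Q1 runs 3, rem=0, completes. Q0=[] Q1=[] Q2=[P1,P2]
t=30-34: P1@Q2 runs 4, rem=0, completes. Q0=[] Q1=[] Q2=[P2]
t=34-38: P2@Q2 runs 4, rem=0, completes. Q0=[] Q1=[] Q2=[]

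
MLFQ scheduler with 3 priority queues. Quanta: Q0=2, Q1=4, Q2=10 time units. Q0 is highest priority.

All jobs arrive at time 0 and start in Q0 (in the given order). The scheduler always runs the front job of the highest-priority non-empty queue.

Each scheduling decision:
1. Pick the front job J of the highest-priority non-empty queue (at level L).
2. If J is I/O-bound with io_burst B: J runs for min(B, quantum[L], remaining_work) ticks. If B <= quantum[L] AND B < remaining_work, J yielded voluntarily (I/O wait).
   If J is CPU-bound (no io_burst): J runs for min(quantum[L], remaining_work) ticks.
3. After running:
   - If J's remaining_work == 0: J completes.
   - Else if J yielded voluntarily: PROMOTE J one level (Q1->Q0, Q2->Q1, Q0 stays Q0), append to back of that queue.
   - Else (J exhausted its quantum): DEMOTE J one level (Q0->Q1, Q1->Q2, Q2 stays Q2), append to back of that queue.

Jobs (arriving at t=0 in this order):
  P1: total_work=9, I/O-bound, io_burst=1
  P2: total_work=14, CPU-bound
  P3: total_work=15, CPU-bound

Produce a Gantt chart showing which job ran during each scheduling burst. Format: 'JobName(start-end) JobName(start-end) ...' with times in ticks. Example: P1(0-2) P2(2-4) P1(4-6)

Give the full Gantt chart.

Answer: P1(0-1) P2(1-3) P3(3-5) P1(5-6) P1(6-7) P1(7-8) P1(8-9) P1(9-10) P1(10-11) P1(11-12) P1(12-13) P2(13-17) P3(17-21) P2(21-29) P3(29-38)

Derivation:
t=0-1: P1@Q0 runs 1, rem=8, I/O yield, promote→Q0. Q0=[P2,P3,P1] Q1=[] Q2=[]
t=1-3: P2@Q0 runs 2, rem=12, quantum used, demote→Q1. Q0=[P3,P1] Q1=[P2] Q2=[]
t=3-5: P3@Q0 runs 2, rem=13, quantum used, demote→Q1. Q0=[P1] Q1=[P2,P3] Q2=[]
t=5-6: P1@Q0 runs 1, rem=7, I/O yield, promote→Q0. Q0=[P1] Q1=[P2,P3] Q2=[]
t=6-7: P1@Q0 runs 1, rem=6, I/O yield, promote→Q0. Q0=[P1] Q1=[P2,P3] Q2=[]
t=7-8: P1@Q0 runs 1, rem=5, I/O yield, promote→Q0. Q0=[P1] Q1=[P2,P3] Q2=[]
t=8-9: P1@Q0 runs 1, rem=4, I/O yield, promote→Q0. Q0=[P1] Q1=[P2,P3] Q2=[]
t=9-10: P1@Q0 runs 1, rem=3, I/O yield, promote→Q0. Q0=[P1] Q1=[P2,P3] Q2=[]
t=10-11: P1@Q0 runs 1, rem=2, I/O yield, promote→Q0. Q0=[P1] Q1=[P2,P3] Q2=[]
t=11-12: P1@Q0 runs 1, rem=1, I/O yield, promote→Q0. Q0=[P1] Q1=[P2,P3] Q2=[]
t=12-13: P1@Q0 runs 1, rem=0, completes. Q0=[] Q1=[P2,P3] Q2=[]
t=13-17: P2@Q1 runs 4, rem=8, quantum used, demote→Q2. Q0=[] Q1=[P3] Q2=[P2]
t=17-21: P3@Q1 runs 4, rem=9, quantum used, demote→Q2. Q0=[] Q1=[] Q2=[P2,P3]
t=21-29: P2@Q2 runs 8, rem=0, completes. Q0=[] Q1=[] Q2=[P3]
t=29-38: P3@Q2 runs 9, rem=0, completes. Q0=[] Q1=[] Q2=[]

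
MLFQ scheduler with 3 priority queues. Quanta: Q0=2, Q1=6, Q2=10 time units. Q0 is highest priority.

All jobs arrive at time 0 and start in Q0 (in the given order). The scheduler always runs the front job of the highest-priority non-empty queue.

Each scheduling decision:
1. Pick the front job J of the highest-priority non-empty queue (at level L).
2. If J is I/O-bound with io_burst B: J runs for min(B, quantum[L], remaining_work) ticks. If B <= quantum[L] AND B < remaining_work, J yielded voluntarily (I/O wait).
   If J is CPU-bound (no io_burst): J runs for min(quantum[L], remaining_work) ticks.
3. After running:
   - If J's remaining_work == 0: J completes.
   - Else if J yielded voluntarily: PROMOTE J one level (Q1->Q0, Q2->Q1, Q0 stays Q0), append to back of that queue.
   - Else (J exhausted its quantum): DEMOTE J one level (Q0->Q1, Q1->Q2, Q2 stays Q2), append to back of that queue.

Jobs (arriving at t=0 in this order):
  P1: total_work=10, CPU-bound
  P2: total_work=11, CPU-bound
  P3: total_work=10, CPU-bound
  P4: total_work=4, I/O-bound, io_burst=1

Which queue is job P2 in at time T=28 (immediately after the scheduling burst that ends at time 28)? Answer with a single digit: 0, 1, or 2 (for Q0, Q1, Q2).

t=0-2: P1@Q0 runs 2, rem=8, quantum used, demote→Q1. Q0=[P2,P3,P4] Q1=[P1] Q2=[]
t=2-4: P2@Q0 runs 2, rem=9, quantum used, demote→Q1. Q0=[P3,P4] Q1=[P1,P2] Q2=[]
t=4-6: P3@Q0 runs 2, rem=8, quantum used, demote→Q1. Q0=[P4] Q1=[P1,P2,P3] Q2=[]
t=6-7: P4@Q0 runs 1, rem=3, I/O yield, promote→Q0. Q0=[P4] Q1=[P1,P2,P3] Q2=[]
t=7-8: P4@Q0 runs 1, rem=2, I/O yield, promote→Q0. Q0=[P4] Q1=[P1,P2,P3] Q2=[]
t=8-9: P4@Q0 runs 1, rem=1, I/O yield, promote→Q0. Q0=[P4] Q1=[P1,P2,P3] Q2=[]
t=9-10: P4@Q0 runs 1, rem=0, completes. Q0=[] Q1=[P1,P2,P3] Q2=[]
t=10-16: P1@Q1 runs 6, rem=2, quantum used, demote→Q2. Q0=[] Q1=[P2,P3] Q2=[P1]
t=16-22: P2@Q1 runs 6, rem=3, quantum used, demote→Q2. Q0=[] Q1=[P3] Q2=[P1,P2]
t=22-28: P3@Q1 runs 6, rem=2, quantum used, demote→Q2. Q0=[] Q1=[] Q2=[P1,P2,P3]
t=28-30: P1@Q2 runs 2, rem=0, completes. Q0=[] Q1=[] Q2=[P2,P3]
t=30-33: P2@Q2 runs 3, rem=0, completes. Q0=[] Q1=[] Q2=[P3]
t=33-35: P3@Q2 runs 2, rem=0, completes. Q0=[] Q1=[] Q2=[]

Answer: 2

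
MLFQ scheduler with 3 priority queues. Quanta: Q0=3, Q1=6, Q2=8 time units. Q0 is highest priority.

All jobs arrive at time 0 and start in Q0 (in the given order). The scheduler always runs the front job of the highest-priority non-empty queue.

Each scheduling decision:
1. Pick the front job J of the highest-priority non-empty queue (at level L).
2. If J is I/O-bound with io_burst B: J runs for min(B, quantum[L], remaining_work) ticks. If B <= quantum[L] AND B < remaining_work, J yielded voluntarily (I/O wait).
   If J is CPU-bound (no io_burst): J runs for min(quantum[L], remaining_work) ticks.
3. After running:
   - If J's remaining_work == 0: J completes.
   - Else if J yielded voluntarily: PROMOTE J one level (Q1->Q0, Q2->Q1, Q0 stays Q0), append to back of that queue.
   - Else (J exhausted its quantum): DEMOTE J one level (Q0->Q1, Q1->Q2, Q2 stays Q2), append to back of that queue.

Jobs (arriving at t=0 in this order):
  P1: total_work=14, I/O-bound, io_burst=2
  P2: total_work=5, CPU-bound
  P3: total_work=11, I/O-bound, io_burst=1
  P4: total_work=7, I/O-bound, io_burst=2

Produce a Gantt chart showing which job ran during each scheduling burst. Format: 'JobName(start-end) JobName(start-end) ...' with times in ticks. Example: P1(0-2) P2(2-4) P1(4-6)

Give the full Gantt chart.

t=0-2: P1@Q0 runs 2, rem=12, I/O yield, promote→Q0. Q0=[P2,P3,P4,P1] Q1=[] Q2=[]
t=2-5: P2@Q0 runs 3, rem=2, quantum used, demote→Q1. Q0=[P3,P4,P1] Q1=[P2] Q2=[]
t=5-6: P3@Q0 runs 1, rem=10, I/O yield, promote→Q0. Q0=[P4,P1,P3] Q1=[P2] Q2=[]
t=6-8: P4@Q0 runs 2, rem=5, I/O yield, promote→Q0. Q0=[P1,P3,P4] Q1=[P2] Q2=[]
t=8-10: P1@Q0 runs 2, rem=10, I/O yield, promote→Q0. Q0=[P3,P4,P1] Q1=[P2] Q2=[]
t=10-11: P3@Q0 runs 1, rem=9, I/O yield, promote→Q0. Q0=[P4,P1,P3] Q1=[P2] Q2=[]
t=11-13: P4@Q0 runs 2, rem=3, I/O yield, promote→Q0. Q0=[P1,P3,P4] Q1=[P2] Q2=[]
t=13-15: P1@Q0 runs 2, rem=8, I/O yield, promote→Q0. Q0=[P3,P4,P1] Q1=[P2] Q2=[]
t=15-16: P3@Q0 runs 1, rem=8, I/O yield, promote→Q0. Q0=[P4,P1,P3] Q1=[P2] Q2=[]
t=16-18: P4@Q0 runs 2, rem=1, I/O yield, promote→Q0. Q0=[P1,P3,P4] Q1=[P2] Q2=[]
t=18-20: P1@Q0 runs 2, rem=6, I/O yield, promote→Q0. Q0=[P3,P4,P1] Q1=[P2] Q2=[]
t=20-21: P3@Q0 runs 1, rem=7, I/O yield, promote→Q0. Q0=[P4,P1,P3] Q1=[P2] Q2=[]
t=21-22: P4@Q0 runs 1, rem=0, completes. Q0=[P1,P3] Q1=[P2] Q2=[]
t=22-24: P1@Q0 runs 2, rem=4, I/O yield, promote→Q0. Q0=[P3,P1] Q1=[P2] Q2=[]
t=24-25: P3@Q0 runs 1, rem=6, I/O yield, promote→Q0. Q0=[P1,P3] Q1=[P2] Q2=[]
t=25-27: P1@Q0 runs 2, rem=2, I/O yield, promote→Q0. Q0=[P3,P1] Q1=[P2] Q2=[]
t=27-28: P3@Q0 runs 1, rem=5, I/O yield, promote→Q0. Q0=[P1,P3] Q1=[P2] Q2=[]
t=28-30: P1@Q0 runs 2, rem=0, completes. Q0=[P3] Q1=[P2] Q2=[]
t=30-31: P3@Q0 runs 1, rem=4, I/O yield, promote→Q0. Q0=[P3] Q1=[P2] Q2=[]
t=31-32: P3@Q0 runs 1, rem=3, I/O yield, promote→Q0. Q0=[P3] Q1=[P2] Q2=[]
t=32-33: P3@Q0 runs 1, rem=2, I/O yield, promote→Q0. Q0=[P3] Q1=[P2] Q2=[]
t=33-34: P3@Q0 runs 1, rem=1, I/O yield, promote→Q0. Q0=[P3] Q1=[P2] Q2=[]
t=34-35: P3@Q0 runs 1, rem=0, completes. Q0=[] Q1=[P2] Q2=[]
t=35-37: P2@Q1 runs 2, rem=0, completes. Q0=[] Q1=[] Q2=[]

Answer: P1(0-2) P2(2-5) P3(5-6) P4(6-8) P1(8-10) P3(10-11) P4(11-13) P1(13-15) P3(15-16) P4(16-18) P1(18-20) P3(20-21) P4(21-22) P1(22-24) P3(24-25) P1(25-27) P3(27-28) P1(28-30) P3(30-31) P3(31-32) P3(32-33) P3(33-34) P3(34-35) P2(35-37)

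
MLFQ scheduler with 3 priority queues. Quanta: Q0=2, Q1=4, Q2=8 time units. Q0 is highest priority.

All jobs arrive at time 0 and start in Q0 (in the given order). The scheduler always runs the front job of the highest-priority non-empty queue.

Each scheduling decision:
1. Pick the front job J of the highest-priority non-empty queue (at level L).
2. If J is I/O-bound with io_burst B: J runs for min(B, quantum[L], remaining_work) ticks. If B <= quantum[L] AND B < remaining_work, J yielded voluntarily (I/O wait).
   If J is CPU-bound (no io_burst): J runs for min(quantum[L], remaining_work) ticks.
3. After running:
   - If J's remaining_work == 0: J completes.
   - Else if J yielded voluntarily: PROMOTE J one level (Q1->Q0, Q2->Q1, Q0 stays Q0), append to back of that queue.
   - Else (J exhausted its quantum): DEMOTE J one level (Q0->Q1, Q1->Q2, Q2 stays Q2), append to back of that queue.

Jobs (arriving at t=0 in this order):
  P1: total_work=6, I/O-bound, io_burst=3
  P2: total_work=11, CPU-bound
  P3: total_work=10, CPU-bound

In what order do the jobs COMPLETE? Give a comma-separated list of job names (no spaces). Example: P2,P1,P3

Answer: P1,P2,P3

Derivation:
t=0-2: P1@Q0 runs 2, rem=4, quantum used, demote→Q1. Q0=[P2,P3] Q1=[P1] Q2=[]
t=2-4: P2@Q0 runs 2, rem=9, quantum used, demote→Q1. Q0=[P3] Q1=[P1,P2] Q2=[]
t=4-6: P3@Q0 runs 2, rem=8, quantum used, demote→Q1. Q0=[] Q1=[P1,P2,P3] Q2=[]
t=6-9: P1@Q1 runs 3, rem=1, I/O yield, promote→Q0. Q0=[P1] Q1=[P2,P3] Q2=[]
t=9-10: P1@Q0 runs 1, rem=0, completes. Q0=[] Q1=[P2,P3] Q2=[]
t=10-14: P2@Q1 runs 4, rem=5, quantum used, demote→Q2. Q0=[] Q1=[P3] Q2=[P2]
t=14-18: P3@Q1 runs 4, rem=4, quantum used, demote→Q2. Q0=[] Q1=[] Q2=[P2,P3]
t=18-23: P2@Q2 runs 5, rem=0, completes. Q0=[] Q1=[] Q2=[P3]
t=23-27: P3@Q2 runs 4, rem=0, completes. Q0=[] Q1=[] Q2=[]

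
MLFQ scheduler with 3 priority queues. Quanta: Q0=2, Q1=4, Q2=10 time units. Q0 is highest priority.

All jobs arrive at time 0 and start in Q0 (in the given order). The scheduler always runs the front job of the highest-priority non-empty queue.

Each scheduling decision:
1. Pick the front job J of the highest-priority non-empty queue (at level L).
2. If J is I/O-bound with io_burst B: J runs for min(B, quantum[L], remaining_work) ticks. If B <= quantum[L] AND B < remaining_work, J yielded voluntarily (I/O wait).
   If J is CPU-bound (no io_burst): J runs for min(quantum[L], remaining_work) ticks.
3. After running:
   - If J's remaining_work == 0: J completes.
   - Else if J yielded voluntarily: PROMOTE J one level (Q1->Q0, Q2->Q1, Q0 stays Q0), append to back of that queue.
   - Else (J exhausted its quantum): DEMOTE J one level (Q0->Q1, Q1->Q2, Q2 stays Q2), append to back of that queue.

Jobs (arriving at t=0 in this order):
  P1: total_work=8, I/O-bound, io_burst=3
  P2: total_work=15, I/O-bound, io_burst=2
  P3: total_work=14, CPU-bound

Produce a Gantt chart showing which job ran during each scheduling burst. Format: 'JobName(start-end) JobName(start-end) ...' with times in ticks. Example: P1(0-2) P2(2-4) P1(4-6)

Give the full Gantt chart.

t=0-2: P1@Q0 runs 2, rem=6, quantum used, demote→Q1. Q0=[P2,P3] Q1=[P1] Q2=[]
t=2-4: P2@Q0 runs 2, rem=13, I/O yield, promote→Q0. Q0=[P3,P2] Q1=[P1] Q2=[]
t=4-6: P3@Q0 runs 2, rem=12, quantum used, demote→Q1. Q0=[P2] Q1=[P1,P3] Q2=[]
t=6-8: P2@Q0 runs 2, rem=11, I/O yield, promote→Q0. Q0=[P2] Q1=[P1,P3] Q2=[]
t=8-10: P2@Q0 runs 2, rem=9, I/O yield, promote→Q0. Q0=[P2] Q1=[P1,P3] Q2=[]
t=10-12: P2@Q0 runs 2, rem=7, I/O yield, promote→Q0. Q0=[P2] Q1=[P1,P3] Q2=[]
t=12-14: P2@Q0 runs 2, rem=5, I/O yield, promote→Q0. Q0=[P2] Q1=[P1,P3] Q2=[]
t=14-16: P2@Q0 runs 2, rem=3, I/O yield, promote→Q0. Q0=[P2] Q1=[P1,P3] Q2=[]
t=16-18: P2@Q0 runs 2, rem=1, I/O yield, promote→Q0. Q0=[P2] Q1=[P1,P3] Q2=[]
t=18-19: P2@Q0 runs 1, rem=0, completes. Q0=[] Q1=[P1,P3] Q2=[]
t=19-22: P1@Q1 runs 3, rem=3, I/O yield, promote→Q0. Q0=[P1] Q1=[P3] Q2=[]
t=22-24: P1@Q0 runs 2, rem=1, quantum used, demote→Q1. Q0=[] Q1=[P3,P1] Q2=[]
t=24-28: P3@Q1 runs 4, rem=8, quantum used, demote→Q2. Q0=[] Q1=[P1] Q2=[P3]
t=28-29: P1@Q1 runs 1, rem=0, completes. Q0=[] Q1=[] Q2=[P3]
t=29-37: P3@Q2 runs 8, rem=0, completes. Q0=[] Q1=[] Q2=[]

Answer: P1(0-2) P2(2-4) P3(4-6) P2(6-8) P2(8-10) P2(10-12) P2(12-14) P2(14-16) P2(16-18) P2(18-19) P1(19-22) P1(22-24) P3(24-28) P1(28-29) P3(29-37)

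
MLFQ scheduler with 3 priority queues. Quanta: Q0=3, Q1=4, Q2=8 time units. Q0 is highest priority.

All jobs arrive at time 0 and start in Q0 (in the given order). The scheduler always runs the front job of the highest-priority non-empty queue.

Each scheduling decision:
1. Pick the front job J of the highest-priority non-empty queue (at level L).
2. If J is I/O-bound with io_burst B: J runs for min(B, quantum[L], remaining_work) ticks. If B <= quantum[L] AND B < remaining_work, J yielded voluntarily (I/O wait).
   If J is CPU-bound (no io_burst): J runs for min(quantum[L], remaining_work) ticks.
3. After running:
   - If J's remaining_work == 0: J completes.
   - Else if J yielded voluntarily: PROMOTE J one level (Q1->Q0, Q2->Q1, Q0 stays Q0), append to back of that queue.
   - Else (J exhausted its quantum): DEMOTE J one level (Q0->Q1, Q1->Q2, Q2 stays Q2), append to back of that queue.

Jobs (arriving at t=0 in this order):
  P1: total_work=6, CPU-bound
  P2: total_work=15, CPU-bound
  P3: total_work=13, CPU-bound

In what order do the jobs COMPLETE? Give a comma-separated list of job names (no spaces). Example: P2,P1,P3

t=0-3: P1@Q0 runs 3, rem=3, quantum used, demote→Q1. Q0=[P2,P3] Q1=[P1] Q2=[]
t=3-6: P2@Q0 runs 3, rem=12, quantum used, demote→Q1. Q0=[P3] Q1=[P1,P2] Q2=[]
t=6-9: P3@Q0 runs 3, rem=10, quantum used, demote→Q1. Q0=[] Q1=[P1,P2,P3] Q2=[]
t=9-12: P1@Q1 runs 3, rem=0, completes. Q0=[] Q1=[P2,P3] Q2=[]
t=12-16: P2@Q1 runs 4, rem=8, quantum used, demote→Q2. Q0=[] Q1=[P3] Q2=[P2]
t=16-20: P3@Q1 runs 4, rem=6, quantum used, demote→Q2. Q0=[] Q1=[] Q2=[P2,P3]
t=20-28: P2@Q2 runs 8, rem=0, completes. Q0=[] Q1=[] Q2=[P3]
t=28-34: P3@Q2 runs 6, rem=0, completes. Q0=[] Q1=[] Q2=[]

Answer: P1,P2,P3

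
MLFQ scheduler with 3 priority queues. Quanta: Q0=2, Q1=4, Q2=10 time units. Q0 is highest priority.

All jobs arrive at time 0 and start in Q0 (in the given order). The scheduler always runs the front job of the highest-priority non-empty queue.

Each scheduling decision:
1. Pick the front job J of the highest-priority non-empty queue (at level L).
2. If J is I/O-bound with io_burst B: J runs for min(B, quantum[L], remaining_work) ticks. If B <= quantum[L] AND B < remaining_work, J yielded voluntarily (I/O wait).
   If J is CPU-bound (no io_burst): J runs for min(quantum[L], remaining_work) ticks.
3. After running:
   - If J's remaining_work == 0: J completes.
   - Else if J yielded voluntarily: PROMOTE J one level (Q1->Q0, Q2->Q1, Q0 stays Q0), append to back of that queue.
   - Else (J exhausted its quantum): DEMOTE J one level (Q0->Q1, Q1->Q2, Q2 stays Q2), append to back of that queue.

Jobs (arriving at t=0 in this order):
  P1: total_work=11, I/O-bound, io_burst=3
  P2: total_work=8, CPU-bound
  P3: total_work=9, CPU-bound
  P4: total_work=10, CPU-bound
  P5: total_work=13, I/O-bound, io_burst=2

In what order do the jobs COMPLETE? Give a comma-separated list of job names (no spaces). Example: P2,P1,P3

t=0-2: P1@Q0 runs 2, rem=9, quantum used, demote→Q1. Q0=[P2,P3,P4,P5] Q1=[P1] Q2=[]
t=2-4: P2@Q0 runs 2, rem=6, quantum used, demote→Q1. Q0=[P3,P4,P5] Q1=[P1,P2] Q2=[]
t=4-6: P3@Q0 runs 2, rem=7, quantum used, demote→Q1. Q0=[P4,P5] Q1=[P1,P2,P3] Q2=[]
t=6-8: P4@Q0 runs 2, rem=8, quantum used, demote→Q1. Q0=[P5] Q1=[P1,P2,P3,P4] Q2=[]
t=8-10: P5@Q0 runs 2, rem=11, I/O yield, promote→Q0. Q0=[P5] Q1=[P1,P2,P3,P4] Q2=[]
t=10-12: P5@Q0 runs 2, rem=9, I/O yield, promote→Q0. Q0=[P5] Q1=[P1,P2,P3,P4] Q2=[]
t=12-14: P5@Q0 runs 2, rem=7, I/O yield, promote→Q0. Q0=[P5] Q1=[P1,P2,P3,P4] Q2=[]
t=14-16: P5@Q0 runs 2, rem=5, I/O yield, promote→Q0. Q0=[P5] Q1=[P1,P2,P3,P4] Q2=[]
t=16-18: P5@Q0 runs 2, rem=3, I/O yield, promote→Q0. Q0=[P5] Q1=[P1,P2,P3,P4] Q2=[]
t=18-20: P5@Q0 runs 2, rem=1, I/O yield, promote→Q0. Q0=[P5] Q1=[P1,P2,P3,P4] Q2=[]
t=20-21: P5@Q0 runs 1, rem=0, completes. Q0=[] Q1=[P1,P2,P3,P4] Q2=[]
t=21-24: P1@Q1 runs 3, rem=6, I/O yield, promote→Q0. Q0=[P1] Q1=[P2,P3,P4] Q2=[]
t=24-26: P1@Q0 runs 2, rem=4, quantum used, demote→Q1. Q0=[] Q1=[P2,P3,P4,P1] Q2=[]
t=26-30: P2@Q1 runs 4, rem=2, quantum used, demote→Q2. Q0=[] Q1=[P3,P4,P1] Q2=[P2]
t=30-34: P3@Q1 runs 4, rem=3, quantum used, demote→Q2. Q0=[] Q1=[P4,P1] Q2=[P2,P3]
t=34-38: P4@Q1 runs 4, rem=4, quantum used, demote→Q2. Q0=[] Q1=[P1] Q2=[P2,P3,P4]
t=38-41: P1@Q1 runs 3, rem=1, I/O yield, promote→Q0. Q0=[P1] Q1=[] Q2=[P2,P3,P4]
t=41-42: P1@Q0 runs 1, rem=0, completes. Q0=[] Q1=[] Q2=[P2,P3,P4]
t=42-44: P2@Q2 runs 2, rem=0, completes. Q0=[] Q1=[] Q2=[P3,P4]
t=44-47: P3@Q2 runs 3, rem=0, completes. Q0=[] Q1=[] Q2=[P4]
t=47-51: P4@Q2 runs 4, rem=0, completes. Q0=[] Q1=[] Q2=[]

Answer: P5,P1,P2,P3,P4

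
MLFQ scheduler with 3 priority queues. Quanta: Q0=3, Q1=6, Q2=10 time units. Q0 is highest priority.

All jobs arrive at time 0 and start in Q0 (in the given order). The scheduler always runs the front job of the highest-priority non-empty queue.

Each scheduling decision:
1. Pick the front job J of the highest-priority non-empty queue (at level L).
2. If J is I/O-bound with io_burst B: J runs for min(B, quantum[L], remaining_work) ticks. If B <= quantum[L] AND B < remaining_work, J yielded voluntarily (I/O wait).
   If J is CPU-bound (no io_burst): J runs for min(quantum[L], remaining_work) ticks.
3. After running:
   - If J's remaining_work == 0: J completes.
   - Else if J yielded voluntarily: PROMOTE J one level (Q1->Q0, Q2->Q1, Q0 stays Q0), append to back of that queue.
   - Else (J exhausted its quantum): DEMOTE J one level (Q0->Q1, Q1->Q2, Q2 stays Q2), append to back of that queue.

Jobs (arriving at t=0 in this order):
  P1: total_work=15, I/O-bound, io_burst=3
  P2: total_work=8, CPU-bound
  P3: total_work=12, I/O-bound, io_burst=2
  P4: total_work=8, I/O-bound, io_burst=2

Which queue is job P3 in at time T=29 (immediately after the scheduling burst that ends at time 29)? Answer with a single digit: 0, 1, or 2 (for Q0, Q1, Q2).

Answer: 0

Derivation:
t=0-3: P1@Q0 runs 3, rem=12, I/O yield, promote→Q0. Q0=[P2,P3,P4,P1] Q1=[] Q2=[]
t=3-6: P2@Q0 runs 3, rem=5, quantum used, demote→Q1. Q0=[P3,P4,P1] Q1=[P2] Q2=[]
t=6-8: P3@Q0 runs 2, rem=10, I/O yield, promote→Q0. Q0=[P4,P1,P3] Q1=[P2] Q2=[]
t=8-10: P4@Q0 runs 2, rem=6, I/O yield, promote→Q0. Q0=[P1,P3,P4] Q1=[P2] Q2=[]
t=10-13: P1@Q0 runs 3, rem=9, I/O yield, promote→Q0. Q0=[P3,P4,P1] Q1=[P2] Q2=[]
t=13-15: P3@Q0 runs 2, rem=8, I/O yield, promote→Q0. Q0=[P4,P1,P3] Q1=[P2] Q2=[]
t=15-17: P4@Q0 runs 2, rem=4, I/O yield, promote→Q0. Q0=[P1,P3,P4] Q1=[P2] Q2=[]
t=17-20: P1@Q0 runs 3, rem=6, I/O yield, promote→Q0. Q0=[P3,P4,P1] Q1=[P2] Q2=[]
t=20-22: P3@Q0 runs 2, rem=6, I/O yield, promote→Q0. Q0=[P4,P1,P3] Q1=[P2] Q2=[]
t=22-24: P4@Q0 runs 2, rem=2, I/O yield, promote→Q0. Q0=[P1,P3,P4] Q1=[P2] Q2=[]
t=24-27: P1@Q0 runs 3, rem=3, I/O yield, promote→Q0. Q0=[P3,P4,P1] Q1=[P2] Q2=[]
t=27-29: P3@Q0 runs 2, rem=4, I/O yield, promote→Q0. Q0=[P4,P1,P3] Q1=[P2] Q2=[]
t=29-31: P4@Q0 runs 2, rem=0, completes. Q0=[P1,P3] Q1=[P2] Q2=[]
t=31-34: P1@Q0 runs 3, rem=0, completes. Q0=[P3] Q1=[P2] Q2=[]
t=34-36: P3@Q0 runs 2, rem=2, I/O yield, promote→Q0. Q0=[P3] Q1=[P2] Q2=[]
t=36-38: P3@Q0 runs 2, rem=0, completes. Q0=[] Q1=[P2] Q2=[]
t=38-43: P2@Q1 runs 5, rem=0, completes. Q0=[] Q1=[] Q2=[]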